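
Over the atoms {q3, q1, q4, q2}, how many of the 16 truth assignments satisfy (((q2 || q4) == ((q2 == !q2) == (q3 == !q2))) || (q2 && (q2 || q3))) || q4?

Initial set: {((((q2 || q4) == ((q2 == !q2) == (q3 == !q2))) || (q2 && (q2 || q3))) || q4)}.
((((q2 || q4) == ((q2 == !q2) == (q3 == !q2))) || (q2 && (q2 || q3))) || q4): β-rule — branch into (((q2 || q4) == ((q2 == !q2) == (q3 == !q2))) || (q2 && (q2 || q3)))  //  q4.
  branch 1 (add (((q2 || q4) == ((q2 == !q2) == (q3 == !q2))) || (q2 && (q2 || q3)))):
    (((q2 || q4) == ((q2 == !q2) == (q3 == !q2))) || (q2 && (q2 || q3))): β-rule — branch into ((q2 || q4) == ((q2 == !q2) == (q3 == !q2)))  //  (q2 && (q2 || q3)).
      branch 1.1 (add ((q2 || q4) == ((q2 == !q2) == (q3 == !q2)))):
        ((q2 || q4) == ((q2 == !q2) == (q3 == !q2))): β-rule — branch into (q2 || q4), ((q2 == !q2) == (q3 == !q2))  //  !(q2 || q4), !((q2 == !q2) == (q3 == !q2)).
          branch 1.1.1 (add (q2 || q4), ((q2 == !q2) == (q3 == !q2))):
            (q2 || q4): β-rule — branch into q2  //  q4.
              branch 1.1.1.1 (add q2):
                ((q2 == !q2) == (q3 == !q2)): β-rule — branch into (q2 == !q2), (q3 == !q2)  //  !(q2 == !q2), !(q3 == !q2).
                  branch 1.1.1.1.1 (add (q2 == !q2), (q3 == !q2)):
                    (q2 == !q2): β-rule — branch into q2, !q2  //  !q2, !!q2.
                      branch 1.1.1.1.1.1 (add q2, !q2):
                        × closes — contains both q2 and !q2.
                      branch 1.1.1.1.1.2 (add !q2, !!q2):
                        × closes — contains both q2 and !q2.
                  branch 1.1.1.1.2 (add !(q2 == !q2), !(q3 == !q2)):
                    !(q2 == !q2): β-rule — branch into q2, !!q2  //  !q2, !q2.
                      branch 1.1.1.1.2.1 (add q2, !!q2):
                        !(q3 == !q2): β-rule — branch into q3, !!q2  //  !q3, !q2.
                          branch 1.1.1.1.2.1.1 (add q3, !!q2):
                            ○ open, literals {q2=T, q3=T}.
                          branch 1.1.1.1.2.1.2 (add !q3, !q2):
                            × closes — contains both q2 and !q2.
                      branch 1.1.1.1.2.2 (add !q2, !q2):
                        × closes — contains both q2 and !q2.
              branch 1.1.1.2 (add q4):
                ((q2 == !q2) == (q3 == !q2)): β-rule — branch into (q2 == !q2), (q3 == !q2)  //  !(q2 == !q2), !(q3 == !q2).
                  branch 1.1.1.2.1 (add (q2 == !q2), (q3 == !q2)):
                    (q2 == !q2): β-rule — branch into q2, !q2  //  !q2, !!q2.
                      branch 1.1.1.2.1.1 (add q2, !q2):
                        × closes — contains both q2 and !q2.
                      branch 1.1.1.2.1.2 (add !q2, !!q2):
                        × closes — contains both q2 and !q2.
                  branch 1.1.1.2.2 (add !(q2 == !q2), !(q3 == !q2)):
                    !(q2 == !q2): β-rule — branch into q2, !!q2  //  !q2, !q2.
                      branch 1.1.1.2.2.1 (add q2, !!q2):
                        !(q3 == !q2): β-rule — branch into q3, !!q2  //  !q3, !q2.
                          branch 1.1.1.2.2.1.1 (add q3, !!q2):
                            ○ open, literals {q2=T, q3=T, q4=T}.
                          branch 1.1.1.2.2.1.2 (add !q3, !q2):
                            × closes — contains both q2 and !q2.
                      branch 1.1.1.2.2.2 (add !q2, !q2):
                        !(q3 == !q2): β-rule — branch into q3, !!q2  //  !q3, !q2.
                          branch 1.1.1.2.2.2.1 (add q3, !!q2):
                            × closes — contains both q2 and !q2.
                          branch 1.1.1.2.2.2.2 (add !q3, !q2):
                            ○ open, literals {q2=F, q3=F, q4=T}.
          branch 1.1.2 (add !(q2 || q4), !((q2 == !q2) == (q3 == !q2))):
            !(q2 || q4): α-rule — add !q2, !q4.
            !((q2 == !q2) == (q3 == !q2)): β-rule — branch into (q2 == !q2), !(q3 == !q2)  //  !(q2 == !q2), (q3 == !q2).
              branch 1.1.2.1 (add (q2 == !q2), !(q3 == !q2)):
                (q2 == !q2): β-rule — branch into q2, !q2  //  !q2, !!q2.
                  branch 1.1.2.1.1 (add q2, !q2):
                    × closes — contains both q2 and !q2.
                  branch 1.1.2.1.2 (add !q2, !!q2):
                    × closes — contains both q2 and !q2.
              branch 1.1.2.2 (add !(q2 == !q2), (q3 == !q2)):
                !(q2 == !q2): β-rule — branch into q2, !!q2  //  !q2, !q2.
                  branch 1.1.2.2.1 (add q2, !!q2):
                    × closes — contains both q2 and !q2.
                  branch 1.1.2.2.2 (add !q2, !q2):
                    (q3 == !q2): β-rule — branch into q3, !q2  //  !q3, !!q2.
                      branch 1.1.2.2.2.1 (add q3, !q2):
                        ○ open, literals {q2=F, q3=T, q4=F}.
                      branch 1.1.2.2.2.2 (add !q3, !!q2):
                        × closes — contains both q2 and !q2.
      branch 1.2 (add (q2 && (q2 || q3))):
        (q2 && (q2 || q3)): α-rule — add q2, (q2 || q3).
        (q2 || q3): β-rule — branch into q2  //  q3.
          branch 1.2.1 (add q2):
            ○ open, literals {q2=T}.
          branch 1.2.2 (add q3):
            ○ open, literals {q2=T, q3=T}.
  branch 2 (add q4):
    ○ open, literals {q4=T}.
12 branches closed, 7 open.
Each open branch fixes some atoms; the unmentioned ones are free. Counting distinct full assignments: branch {q2=T, q3=T} (q1, q4) contributes 4 new; branch {q2=T, q3=T, q4=T} (q1) contributes 0 new; branch {q2=F, q3=F, q4=T} (q1) contributes 2 new; branch {q2=F, q3=T, q4=F} (q1) contributes 2 new; branch {q2=T} (q3, q1, q4) contributes 4 new; branch {q2=T, q3=T} (q1, q4) contributes 0 new; branch {q4=T} (q3, q1, q2) contributes 2 new. Total: 14.

14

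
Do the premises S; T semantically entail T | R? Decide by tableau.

Yes

Initial set: {T S; T T; F (T | R)}.
F (T | R): α-rule — add F T, F R.
× closes — contains both T and ~T.
All 1 branch closes.
Every branch closed, so the premises entail the conclusion.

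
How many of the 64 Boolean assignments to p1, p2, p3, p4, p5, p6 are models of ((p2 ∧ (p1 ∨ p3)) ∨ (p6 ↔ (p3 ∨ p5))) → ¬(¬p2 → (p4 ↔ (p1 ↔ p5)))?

28

Initial set: {T (((p2 ∧ (p1 ∨ p3)) ∨ (p6 ↔ (p3 ∨ p5))) → ¬(¬p2 → (p4 ↔ (p1 ↔ p5))))}.
T (((p2 ∧ (p1 ∨ p3)) ∨ (p6 ↔ (p3 ∨ p5))) → ¬(¬p2 → (p4 ↔ (p1 ↔ p5)))): β-rule — branch into F ((p2 ∧ (p1 ∨ p3)) ∨ (p6 ↔ (p3 ∨ p5)))  //  T ¬(¬p2 → (p4 ↔ (p1 ↔ p5))).
  branch 1 (add F ((p2 ∧ (p1 ∨ p3)) ∨ (p6 ↔ (p3 ∨ p5)))):
    F ((p2 ∧ (p1 ∨ p3)) ∨ (p6 ↔ (p3 ∨ p5))): α-rule — add F (p2 ∧ (p1 ∨ p3)), F (p6 ↔ (p3 ∨ p5)).
    F (p2 ∧ (p1 ∨ p3)): β-rule — branch into F p2  //  F (p1 ∨ p3).
      branch 1.1 (add F p2):
        F (p6 ↔ (p3 ∨ p5)): β-rule — branch into T p6, F (p3 ∨ p5)  //  F p6, T (p3 ∨ p5).
          branch 1.1.1 (add T p6, F (p3 ∨ p5)):
            F (p3 ∨ p5): α-rule — add F p3, F p5.
            ○ open, literals {p2=false, p3=false, p5=false, p6=true}.
          branch 1.1.2 (add F p6, T (p3 ∨ p5)):
            T (p3 ∨ p5): β-rule — branch into T p3  //  T p5.
              branch 1.1.2.1 (add T p3):
                ○ open, literals {p2=false, p3=true, p6=false}.
              branch 1.1.2.2 (add T p5):
                ○ open, literals {p2=false, p5=true, p6=false}.
      branch 1.2 (add F (p1 ∨ p3)):
        F (p1 ∨ p3): α-rule — add F p1, F p3.
        F (p6 ↔ (p3 ∨ p5)): β-rule — branch into T p6, F (p3 ∨ p5)  //  F p6, T (p3 ∨ p5).
          branch 1.2.1 (add T p6, F (p3 ∨ p5)):
            F (p3 ∨ p5): α-rule — add F p3, F p5.
            ○ open, literals {p1=false, p3=false, p5=false, p6=true}.
          branch 1.2.2 (add F p6, T (p3 ∨ p5)):
            T (p3 ∨ p5): β-rule — branch into T p3  //  T p5.
              branch 1.2.2.1 (add T p3):
                × closes — contains both p3 and ¬p3.
              branch 1.2.2.2 (add T p5):
                ○ open, literals {p1=false, p3=false, p5=true, p6=false}.
  branch 2 (add T ¬(¬p2 → (p4 ↔ (p1 ↔ p5)))):
    T ¬(¬p2 → (p4 ↔ (p1 ↔ p5))): α-rule — add T ¬p2, F (p4 ↔ (p1 ↔ p5)).
    F (p4 ↔ (p1 ↔ p5)): β-rule — branch into T p4, F (p1 ↔ p5)  //  F p4, T (p1 ↔ p5).
      branch 2.1 (add T p4, F (p1 ↔ p5)):
        F (p1 ↔ p5): β-rule — branch into T p1, F p5  //  F p1, T p5.
          branch 2.1.1 (add T p1, F p5):
            ○ open, literals {p1=true, p2=false, p4=true, p5=false}.
          branch 2.1.2 (add F p1, T p5):
            ○ open, literals {p1=false, p2=false, p4=true, p5=true}.
      branch 2.2 (add F p4, T (p1 ↔ p5)):
        T (p1 ↔ p5): β-rule — branch into T p1, T p5  //  F p1, F p5.
          branch 2.2.1 (add T p1, T p5):
            ○ open, literals {p1=true, p2=false, p4=false, p5=true}.
          branch 2.2.2 (add F p1, F p5):
            ○ open, literals {p1=false, p2=false, p4=false, p5=false}.
1 branch closed, 9 open.
Each open branch fixes some atoms; the unmentioned ones are free. Counting distinct full assignments: branch {p2=false, p3=false, p5=false, p6=true} (p1, p4) contributes 4 new; branch {p2=false, p3=true, p6=false} (p1, p4, p5) contributes 8 new; branch {p2=false, p5=true, p6=false} (p1, p3, p4) contributes 4 new; branch {p1=false, p3=false, p5=false, p6=true} (p2, p4) contributes 2 new; branch {p1=false, p3=false, p5=true, p6=false} (p2, p4) contributes 2 new; branch {p1=true, p2=false, p4=true, p5=false} (p3, p6) contributes 2 new; branch {p1=false, p2=false, p4=true, p5=true} (p3, p6) contributes 2 new; branch {p1=true, p2=false, p4=false, p5=true} (p3, p6) contributes 2 new; branch {p1=false, p2=false, p4=false, p5=false} (p3, p6) contributes 2 new. Total: 28.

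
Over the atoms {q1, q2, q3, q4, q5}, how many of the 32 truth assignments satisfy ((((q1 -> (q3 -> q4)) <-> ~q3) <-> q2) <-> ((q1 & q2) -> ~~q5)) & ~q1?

8

Initial set: {T (((((q1 -> (q3 -> q4)) <-> ~q3) <-> q2) <-> ((q1 & q2) -> ~~q5)) & ~q1)}.
T (((((q1 -> (q3 -> q4)) <-> ~q3) <-> q2) <-> ((q1 & q2) -> ~~q5)) & ~q1): α-rule — add T ((((q1 -> (q3 -> q4)) <-> ~q3) <-> q2) <-> ((q1 & q2) -> ~~q5)), T ~q1.
T ((((q1 -> (q3 -> q4)) <-> ~q3) <-> q2) <-> ((q1 & q2) -> ~~q5)): β-rule — branch into T (((q1 -> (q3 -> q4)) <-> ~q3) <-> q2), T ((q1 & q2) -> ~~q5)  //  F (((q1 -> (q3 -> q4)) <-> ~q3) <-> q2), F ((q1 & q2) -> ~~q5).
  branch 1 (add T (((q1 -> (q3 -> q4)) <-> ~q3) <-> q2), T ((q1 & q2) -> ~~q5)):
    T (((q1 -> (q3 -> q4)) <-> ~q3) <-> q2): β-rule — branch into T ((q1 -> (q3 -> q4)) <-> ~q3), T q2  //  F ((q1 -> (q3 -> q4)) <-> ~q3), F q2.
      branch 1.1 (add T ((q1 -> (q3 -> q4)) <-> ~q3), T q2):
        T ((q1 & q2) -> ~~q5): β-rule — branch into F (q1 & q2)  //  T ~~q5.
          branch 1.1.1 (add F (q1 & q2)):
            T ((q1 -> (q3 -> q4)) <-> ~q3): β-rule — branch into T (q1 -> (q3 -> q4)), T ~q3  //  F (q1 -> (q3 -> q4)), F ~q3.
              branch 1.1.1.1 (add T (q1 -> (q3 -> q4)), T ~q3):
                F (q1 & q2): β-rule — branch into F q1  //  F q2.
                  branch 1.1.1.1.1 (add F q1):
                    T (q1 -> (q3 -> q4)): β-rule — branch into F q1  //  T (q3 -> q4).
                      branch 1.1.1.1.1.1 (add F q1):
                        ○ open, literals {q1=0, q2=1, q3=0}.
                      branch 1.1.1.1.1.2 (add T (q3 -> q4)):
                        T (q3 -> q4): β-rule — branch into F q3  //  T q4.
                          branch 1.1.1.1.1.2.1 (add F q3):
                            ○ open, literals {q1=0, q2=1, q3=0}.
                          branch 1.1.1.1.1.2.2 (add T q4):
                            ○ open, literals {q1=0, q2=1, q3=0, q4=1}.
                  branch 1.1.1.1.2 (add F q2):
                    × closes — contains both q2 and ~q2.
              branch 1.1.1.2 (add F (q1 -> (q3 -> q4)), F ~q3):
                F (q1 -> (q3 -> q4)): α-rule — add T q1, F (q3 -> q4).
                × closes — contains both q1 and ~q1.
          branch 1.1.2 (add T ~~q5):
            T ~~q5: drop double negation, giving T q5.
            T ((q1 -> (q3 -> q4)) <-> ~q3): β-rule — branch into T (q1 -> (q3 -> q4)), T ~q3  //  F (q1 -> (q3 -> q4)), F ~q3.
              branch 1.1.2.1 (add T (q1 -> (q3 -> q4)), T ~q3):
                T (q1 -> (q3 -> q4)): β-rule — branch into F q1  //  T (q3 -> q4).
                  branch 1.1.2.1.1 (add F q1):
                    ○ open, literals {q1=0, q2=1, q3=0, q5=1}.
                  branch 1.1.2.1.2 (add T (q3 -> q4)):
                    T (q3 -> q4): β-rule — branch into F q3  //  T q4.
                      branch 1.1.2.1.2.1 (add F q3):
                        ○ open, literals {q1=0, q2=1, q3=0, q5=1}.
                      branch 1.1.2.1.2.2 (add T q4):
                        ○ open, literals {q1=0, q2=1, q3=0, q4=1, q5=1}.
              branch 1.1.2.2 (add F (q1 -> (q3 -> q4)), F ~q3):
                F (q1 -> (q3 -> q4)): α-rule — add T q1, F (q3 -> q4).
                × closes — contains both q1 and ~q1.
      branch 1.2 (add F ((q1 -> (q3 -> q4)) <-> ~q3), F q2):
        T ((q1 & q2) -> ~~q5): β-rule — branch into F (q1 & q2)  //  T ~~q5.
          branch 1.2.1 (add F (q1 & q2)):
            F ((q1 -> (q3 -> q4)) <-> ~q3): β-rule — branch into T (q1 -> (q3 -> q4)), F ~q3  //  F (q1 -> (q3 -> q4)), T ~q3.
              branch 1.2.1.1 (add T (q1 -> (q3 -> q4)), F ~q3):
                F (q1 & q2): β-rule — branch into F q1  //  F q2.
                  branch 1.2.1.1.1 (add F q1):
                    T (q1 -> (q3 -> q4)): β-rule — branch into F q1  //  T (q3 -> q4).
                      branch 1.2.1.1.1.1 (add F q1):
                        ○ open, literals {q1=0, q2=0, q3=1}.
                      branch 1.2.1.1.1.2 (add T (q3 -> q4)):
                        T (q3 -> q4): β-rule — branch into F q3  //  T q4.
                          branch 1.2.1.1.1.2.1 (add F q3):
                            × closes — contains both q3 and ~q3.
                          branch 1.2.1.1.1.2.2 (add T q4):
                            ○ open, literals {q1=0, q2=0, q3=1, q4=1}.
                  branch 1.2.1.1.2 (add F q2):
                    T (q1 -> (q3 -> q4)): β-rule — branch into F q1  //  T (q3 -> q4).
                      branch 1.2.1.1.2.1 (add F q1):
                        ○ open, literals {q1=0, q2=0, q3=1}.
                      branch 1.2.1.1.2.2 (add T (q3 -> q4)):
                        T (q3 -> q4): β-rule — branch into F q3  //  T q4.
                          branch 1.2.1.1.2.2.1 (add F q3):
                            × closes — contains both q3 and ~q3.
                          branch 1.2.1.1.2.2.2 (add T q4):
                            ○ open, literals {q1=0, q2=0, q3=1, q4=1}.
              branch 1.2.1.2 (add F (q1 -> (q3 -> q4)), T ~q3):
                F (q1 -> (q3 -> q4)): α-rule — add T q1, F (q3 -> q4).
                × closes — contains both q1 and ~q1.
          branch 1.2.2 (add T ~~q5):
            T ~~q5: drop double negation, giving T q5.
            F ((q1 -> (q3 -> q4)) <-> ~q3): β-rule — branch into T (q1 -> (q3 -> q4)), F ~q3  //  F (q1 -> (q3 -> q4)), T ~q3.
              branch 1.2.2.1 (add T (q1 -> (q3 -> q4)), F ~q3):
                T (q1 -> (q3 -> q4)): β-rule — branch into F q1  //  T (q3 -> q4).
                  branch 1.2.2.1.1 (add F q1):
                    ○ open, literals {q1=0, q2=0, q3=1, q5=1}.
                  branch 1.2.2.1.2 (add T (q3 -> q4)):
                    T (q3 -> q4): β-rule — branch into F q3  //  T q4.
                      branch 1.2.2.1.2.1 (add F q3):
                        × closes — contains both q3 and ~q3.
                      branch 1.2.2.1.2.2 (add T q4):
                        ○ open, literals {q1=0, q2=0, q3=1, q4=1, q5=1}.
              branch 1.2.2.2 (add F (q1 -> (q3 -> q4)), T ~q3):
                F (q1 -> (q3 -> q4)): α-rule — add T q1, F (q3 -> q4).
                × closes — contains both q1 and ~q1.
  branch 2 (add F (((q1 -> (q3 -> q4)) <-> ~q3) <-> q2), F ((q1 & q2) -> ~~q5)):
    F ((q1 & q2) -> ~~q5): α-rule — add T (q1 & q2), F ~~q5.
    T (q1 & q2): α-rule — add T q1, T q2.
    × closes — contains both q1 and ~q1.
9 branches closed, 12 open.
Each open branch fixes some atoms; the unmentioned ones are free. Counting distinct full assignments: branch {q1=0, q2=1, q3=0} (q4, q5) contributes 4 new; branch {q1=0, q2=1, q3=0} (q4, q5) contributes 0 new; branch {q1=0, q2=1, q3=0, q4=1} (q5) contributes 0 new; branch {q1=0, q2=1, q3=0, q5=1} (q4) contributes 0 new; branch {q1=0, q2=1, q3=0, q5=1} (q4) contributes 0 new; branch {q1=0, q2=1, q3=0, q4=1, q5=1} (none free) contributes 0 new; branch {q1=0, q2=0, q3=1} (q4, q5) contributes 4 new; branch {q1=0, q2=0, q3=1, q4=1} (q5) contributes 0 new; branch {q1=0, q2=0, q3=1} (q4, q5) contributes 0 new; branch {q1=0, q2=0, q3=1, q4=1} (q5) contributes 0 new; branch {q1=0, q2=0, q3=1, q5=1} (q4) contributes 0 new; branch {q1=0, q2=0, q3=1, q4=1, q5=1} (none free) contributes 0 new. Total: 8.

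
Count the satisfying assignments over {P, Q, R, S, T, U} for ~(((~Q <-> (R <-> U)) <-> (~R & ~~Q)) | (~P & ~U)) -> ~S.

54

Initial set: {(~(((~Q <-> (R <-> U)) <-> (~R & ~~Q)) | (~P & ~U)) -> ~S)}.
(~(((~Q <-> (R <-> U)) <-> (~R & ~~Q)) | (~P & ~U)) -> ~S): β-rule — branch into ~~(((~Q <-> (R <-> U)) <-> (~R & ~~Q)) | (~P & ~U))  //  ~S.
  branch 1 (add ~~(((~Q <-> (R <-> U)) <-> (~R & ~~Q)) | (~P & ~U))):
    ~~(((~Q <-> (R <-> U)) <-> (~R & ~~Q)) | (~P & ~U)): β-rule — branch into ((~Q <-> (R <-> U)) <-> (~R & ~~Q))  //  (~P & ~U).
      branch 1.1 (add ((~Q <-> (R <-> U)) <-> (~R & ~~Q))):
        ((~Q <-> (R <-> U)) <-> (~R & ~~Q)): β-rule — branch into (~Q <-> (R <-> U)), (~R & ~~Q)  //  ~(~Q <-> (R <-> U)), ~(~R & ~~Q).
          branch 1.1.1 (add (~Q <-> (R <-> U)), (~R & ~~Q)):
            (~R & ~~Q): α-rule — add ~R, ~~Q.
            ~~Q: drop double negation, giving Q.
            (~Q <-> (R <-> U)): β-rule — branch into ~Q, (R <-> U)  //  ~~Q, ~(R <-> U).
              branch 1.1.1.1 (add ~Q, (R <-> U)):
                × closes — contains both Q and ~Q.
              branch 1.1.1.2 (add ~~Q, ~(R <-> U)):
                ~(R <-> U): β-rule — branch into R, ~U  //  ~R, U.
                  branch 1.1.1.2.1 (add R, ~U):
                    × closes — contains both R and ~R.
                  branch 1.1.1.2.2 (add ~R, U):
                    ○ open, literals {Q=true, R=false, U=true}.
          branch 1.1.2 (add ~(~Q <-> (R <-> U)), ~(~R & ~~Q)):
            ~(~Q <-> (R <-> U)): β-rule — branch into ~Q, ~(R <-> U)  //  ~~Q, (R <-> U).
              branch 1.1.2.1 (add ~Q, ~(R <-> U)):
                ~(~R & ~~Q): β-rule — branch into ~~R  //  ~~~Q.
                  branch 1.1.2.1.1 (add ~~R):
                    ~(R <-> U): β-rule — branch into R, ~U  //  ~R, U.
                      branch 1.1.2.1.1.1 (add R, ~U):
                        ○ open, literals {Q=false, R=true, U=false}.
                      branch 1.1.2.1.1.2 (add ~R, U):
                        × closes — contains both R and ~R.
                  branch 1.1.2.1.2 (add ~~~Q):
                    ~~~Q: drop double negation, giving ~Q.
                    ~(R <-> U): β-rule — branch into R, ~U  //  ~R, U.
                      branch 1.1.2.1.2.1 (add R, ~U):
                        ○ open, literals {Q=false, R=true, U=false}.
                      branch 1.1.2.1.2.2 (add ~R, U):
                        ○ open, literals {Q=false, R=false, U=true}.
              branch 1.1.2.2 (add ~~Q, (R <-> U)):
                ~(~R & ~~Q): β-rule — branch into ~~R  //  ~~~Q.
                  branch 1.1.2.2.1 (add ~~R):
                    (R <-> U): β-rule — branch into R, U  //  ~R, ~U.
                      branch 1.1.2.2.1.1 (add R, U):
                        ○ open, literals {Q=true, R=true, U=true}.
                      branch 1.1.2.2.1.2 (add ~R, ~U):
                        × closes — contains both R and ~R.
                  branch 1.1.2.2.2 (add ~~~Q):
                    ~~~Q: drop double negation, giving ~Q.
                    × closes — contains both Q and ~Q.
      branch 1.2 (add (~P & ~U)):
        (~P & ~U): α-rule — add ~P, ~U.
        ○ open, literals {P=false, U=false}.
  branch 2 (add ~S):
    ○ open, literals {S=false}.
5 branches closed, 7 open.
Each open branch fixes some atoms; the unmentioned ones are free. Counting distinct full assignments: branch {Q=true, R=false, U=true} (P, S, T) contributes 8 new; branch {Q=false, R=true, U=false} (P, S, T) contributes 8 new; branch {Q=false, R=true, U=false} (P, S, T) contributes 0 new; branch {Q=false, R=false, U=true} (P, S, T) contributes 8 new; branch {Q=true, R=true, U=true} (P, S, T) contributes 8 new; branch {P=false, U=false} (Q, R, S, T) contributes 12 new; branch {S=false} (P, Q, R, T, U) contributes 10 new. Total: 54.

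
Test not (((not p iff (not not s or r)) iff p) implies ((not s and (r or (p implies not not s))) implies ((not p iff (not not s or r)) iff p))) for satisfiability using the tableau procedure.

Unsatisfiable

Initial set: {not (((not p iff (not not s or r)) iff p) implies ((not s and (r or (p implies not not s))) implies ((not p iff (not not s or r)) iff p)))}.
not (((not p iff (not not s or r)) iff p) implies ((not s and (r or (p implies not not s))) implies ((not p iff (not not s or r)) iff p))): α-rule — add ((not p iff (not not s or r)) iff p), not ((not s and (r or (p implies not not s))) implies ((not p iff (not not s or r)) iff p)).
not ((not s and (r or (p implies not not s))) implies ((not p iff (not not s or r)) iff p)): α-rule — add (not s and (r or (p implies not not s))), not ((not p iff (not not s or r)) iff p).
(not s and (r or (p implies not not s))): α-rule — add not s, (r or (p implies not not s)).
((not p iff (not not s or r)) iff p): β-rule — branch into (not p iff (not not s or r)), p  //  not (not p iff (not not s or r)), not p.
  branch 1 (add (not p iff (not not s or r)), p):
    not ((not p iff (not not s or r)) iff p): β-rule — branch into (not p iff (not not s or r)), not p  //  not (not p iff (not not s or r)), p.
      branch 1.1 (add (not p iff (not not s or r)), not p):
        × closes — contains both p and not p.
      branch 1.2 (add not (not p iff (not not s or r)), p):
        (r or (p implies not not s)): β-rule — branch into r  //  (p implies not not s).
          branch 1.2.1 (add r):
            (not p iff (not not s or r)): β-rule — branch into not p, (not not s or r)  //  not not p, not (not not s or r).
              branch 1.2.1.1 (add not p, (not not s or r)):
                × closes — contains both p and not p.
              branch 1.2.1.2 (add not not p, not (not not s or r)):
                not (not not s or r): α-rule — add not not not s, not r.
                × closes — contains both r and not r.
          branch 1.2.2 (add (p implies not not s)):
            (not p iff (not not s or r)): β-rule — branch into not p, (not not s or r)  //  not not p, not (not not s or r).
              branch 1.2.2.1 (add not p, (not not s or r)):
                × closes — contains both p and not p.
              branch 1.2.2.2 (add not not p, not (not not s or r)):
                not (not not s or r): α-rule — add not not not s, not r.
                not not not s: drop double negation, giving not s.
                not (not p iff (not not s or r)): β-rule — branch into not p, not (not not s or r)  //  not not p, (not not s or r).
                  branch 1.2.2.2.1 (add not p, not (not not s or r)):
                    × closes — contains both p and not p.
                  branch 1.2.2.2.2 (add not not p, (not not s or r)):
                    (p implies not not s): β-rule — branch into not p  //  not not s.
                      branch 1.2.2.2.2.1 (add not p):
                        × closes — contains both p and not p.
                      branch 1.2.2.2.2.2 (add not not s):
                        not not s: drop double negation, giving s.
                        × closes — contains both s and not s.
  branch 2 (add not (not p iff (not not s or r)), not p):
    not ((not p iff (not not s or r)) iff p): β-rule — branch into (not p iff (not not s or r)), not p  //  not (not p iff (not not s or r)), p.
      branch 2.1 (add (not p iff (not not s or r)), not p):
        (r or (p implies not not s)): β-rule — branch into r  //  (p implies not not s).
          branch 2.1.1 (add r):
            not (not p iff (not not s or r)): β-rule — branch into not p, not (not not s or r)  //  not not p, (not not s or r).
              branch 2.1.1.1 (add not p, not (not not s or r)):
                not (not not s or r): α-rule — add not not not s, not r.
                × closes — contains both r and not r.
              branch 2.1.1.2 (add not not p, (not not s or r)):
                × closes — contains both p and not p.
          branch 2.1.2 (add (p implies not not s)):
            not (not p iff (not not s or r)): β-rule — branch into not p, not (not not s or r)  //  not not p, (not not s or r).
              branch 2.1.2.1 (add not p, not (not not s or r)):
                not (not not s or r): α-rule — add not not not s, not r.
                not not not s: drop double negation, giving not s.
                (not p iff (not not s or r)): β-rule — branch into not p, (not not s or r)  //  not not p, not (not not s or r).
                  branch 2.1.2.1.1 (add not p, (not not s or r)):
                    (p implies not not s): β-rule — branch into not p  //  not not s.
                      branch 2.1.2.1.1.1 (add not p):
                        (not not s or r): β-rule — branch into not not s  //  r.
                          branch 2.1.2.1.1.1.1 (add not not s):
                            not not s: drop double negation, giving s.
                            × closes — contains both s and not s.
                          branch 2.1.2.1.1.1.2 (add r):
                            × closes — contains both r and not r.
                      branch 2.1.2.1.1.2 (add not not s):
                        not not s: drop double negation, giving s.
                        × closes — contains both s and not s.
                  branch 2.1.2.1.2 (add not not p, not (not not s or r)):
                    × closes — contains both p and not p.
              branch 2.1.2.2 (add not not p, (not not s or r)):
                × closes — contains both p and not p.
      branch 2.2 (add not (not p iff (not not s or r)), p):
        × closes — contains both p and not p.
All 15 branches close.
Every branch closed; the formula is unsatisfiable.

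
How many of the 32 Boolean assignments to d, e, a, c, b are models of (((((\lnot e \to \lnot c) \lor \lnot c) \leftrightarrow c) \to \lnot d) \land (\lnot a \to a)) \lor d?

24

Initial set: {((((((\lnot e \to \lnot c) \lor \lnot c) \leftrightarrow c) \to \lnot d) \land (\lnot a \to a)) \lor d)}.
((((((\lnot e \to \lnot c) \lor \lnot c) \leftrightarrow c) \to \lnot d) \land (\lnot a \to a)) \lor d): β-rule — branch into (((((\lnot e \to \lnot c) \lor \lnot c) \leftrightarrow c) \to \lnot d) \land (\lnot a \to a))  //  d.
  branch 1 (add (((((\lnot e \to \lnot c) \lor \lnot c) \leftrightarrow c) \to \lnot d) \land (\lnot a \to a))):
    (((((\lnot e \to \lnot c) \lor \lnot c) \leftrightarrow c) \to \lnot d) \land (\lnot a \to a)): α-rule — add ((((\lnot e \to \lnot c) \lor \lnot c) \leftrightarrow c) \to \lnot d), (\lnot a \to a).
    ((((\lnot e \to \lnot c) \lor \lnot c) \leftrightarrow c) \to \lnot d): β-rule — branch into \lnot (((\lnot e \to \lnot c) \lor \lnot c) \leftrightarrow c)  //  \lnot d.
      branch 1.1 (add \lnot (((\lnot e \to \lnot c) \lor \lnot c) \leftrightarrow c)):
        (\lnot a \to a): β-rule — branch into \lnot \lnot a  //  a.
          branch 1.1.1 (add \lnot \lnot a):
            \lnot (((\lnot e \to \lnot c) \lor \lnot c) \leftrightarrow c): β-rule — branch into ((\lnot e \to \lnot c) \lor \lnot c), \lnot c  //  \lnot ((\lnot e \to \lnot c) \lor \lnot c), c.
              branch 1.1.1.1 (add ((\lnot e \to \lnot c) \lor \lnot c), \lnot c):
                ((\lnot e \to \lnot c) \lor \lnot c): β-rule — branch into (\lnot e \to \lnot c)  //  \lnot c.
                  branch 1.1.1.1.1 (add (\lnot e \to \lnot c)):
                    (\lnot e \to \lnot c): β-rule — branch into \lnot \lnot e  //  \lnot c.
                      branch 1.1.1.1.1.1 (add \lnot \lnot e):
                        ○ open, literals {a=T, c=F, e=T}.
                      branch 1.1.1.1.1.2 (add \lnot c):
                        ○ open, literals {a=T, c=F}.
                  branch 1.1.1.1.2 (add \lnot c):
                    ○ open, literals {a=T, c=F}.
              branch 1.1.1.2 (add \lnot ((\lnot e \to \lnot c) \lor \lnot c), c):
                \lnot ((\lnot e \to \lnot c) \lor \lnot c): α-rule — add \lnot (\lnot e \to \lnot c), \lnot \lnot c.
                \lnot (\lnot e \to \lnot c): α-rule — add \lnot e, \lnot \lnot c.
                ○ open, literals {a=T, c=T, e=F}.
          branch 1.1.2 (add a):
            \lnot (((\lnot e \to \lnot c) \lor \lnot c) \leftrightarrow c): β-rule — branch into ((\lnot e \to \lnot c) \lor \lnot c), \lnot c  //  \lnot ((\lnot e \to \lnot c) \lor \lnot c), c.
              branch 1.1.2.1 (add ((\lnot e \to \lnot c) \lor \lnot c), \lnot c):
                ((\lnot e \to \lnot c) \lor \lnot c): β-rule — branch into (\lnot e \to \lnot c)  //  \lnot c.
                  branch 1.1.2.1.1 (add (\lnot e \to \lnot c)):
                    (\lnot e \to \lnot c): β-rule — branch into \lnot \lnot e  //  \lnot c.
                      branch 1.1.2.1.1.1 (add \lnot \lnot e):
                        ○ open, literals {a=T, c=F, e=T}.
                      branch 1.1.2.1.1.2 (add \lnot c):
                        ○ open, literals {a=T, c=F}.
                  branch 1.1.2.1.2 (add \lnot c):
                    ○ open, literals {a=T, c=F}.
              branch 1.1.2.2 (add \lnot ((\lnot e \to \lnot c) \lor \lnot c), c):
                \lnot ((\lnot e \to \lnot c) \lor \lnot c): α-rule — add \lnot (\lnot e \to \lnot c), \lnot \lnot c.
                \lnot (\lnot e \to \lnot c): α-rule — add \lnot e, \lnot \lnot c.
                ○ open, literals {a=T, c=T, e=F}.
      branch 1.2 (add \lnot d):
        (\lnot a \to a): β-rule — branch into \lnot \lnot a  //  a.
          branch 1.2.1 (add \lnot \lnot a):
            ○ open, literals {a=T, d=F}.
          branch 1.2.2 (add a):
            ○ open, literals {a=T, d=F}.
  branch 2 (add d):
    ○ open, literals {d=T}.
0 branches closed, 11 open.
Each open branch fixes some atoms; the unmentioned ones are free. Counting distinct full assignments: branch {a=T, c=F, e=T} (d, b) contributes 4 new; branch {a=T, c=F} (d, e, b) contributes 4 new; branch {a=T, c=F} (d, e, b) contributes 0 new; branch {a=T, c=T, e=F} (d, b) contributes 4 new; branch {a=T, c=F, e=T} (d, b) contributes 0 new; branch {a=T, c=F} (d, e, b) contributes 0 new; branch {a=T, c=F} (d, e, b) contributes 0 new; branch {a=T, c=T, e=F} (d, b) contributes 0 new; branch {a=T, d=F} (e, c, b) contributes 2 new; branch {a=T, d=F} (e, c, b) contributes 0 new; branch {d=T} (e, a, c, b) contributes 10 new. Total: 24.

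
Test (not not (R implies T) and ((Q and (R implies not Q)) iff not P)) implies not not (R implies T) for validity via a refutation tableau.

Assume the negation and expand:
Initial set: {not ((not not (R implies T) and ((Q and (R implies not Q)) iff not P)) implies not not (R implies T))}.
not ((not not (R implies T) and ((Q and (R implies not Q)) iff not P)) implies not not (R implies T)): α-rule — add (not not (R implies T) and ((Q and (R implies not Q)) iff not P)), not not not (R implies T).
(not not (R implies T) and ((Q and (R implies not Q)) iff not P)): α-rule — add not not (R implies T), ((Q and (R implies not Q)) iff not P).
not not not (R implies T): drop double negation, giving not (R implies T).
not not (R implies T): drop double negation, giving (R implies T).
not (R implies T): α-rule — add R, not T.
((Q and (R implies not Q)) iff not P): β-rule — branch into (Q and (R implies not Q)), not P  //  not (Q and (R implies not Q)), not not P.
  branch 1 (add (Q and (R implies not Q)), not P):
    (Q and (R implies not Q)): α-rule — add Q, (R implies not Q).
    (R implies T): β-rule — branch into not R  //  T.
      branch 1.1 (add not R):
        × closes — contains both R and not R.
      branch 1.2 (add T):
        × closes — contains both T and not T.
  branch 2 (add not (Q and (R implies not Q)), not not P):
    (R implies T): β-rule — branch into not R  //  T.
      branch 2.1 (add not R):
        × closes — contains both R and not R.
      branch 2.2 (add T):
        × closes — contains both T and not T.
All 4 branches close.
Every branch closed, so the negation is unsatisfiable and the formula is valid.

Valid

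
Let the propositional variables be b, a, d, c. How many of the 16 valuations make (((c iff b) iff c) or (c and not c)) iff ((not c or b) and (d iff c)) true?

10

Initial set: {((((c iff b) iff c) or (c and not c)) iff ((not c or b) and (d iff c)))}.
((((c iff b) iff c) or (c and not c)) iff ((not c or b) and (d iff c))): β-rule — branch into (((c iff b) iff c) or (c and not c)), ((not c or b) and (d iff c))  //  not (((c iff b) iff c) or (c and not c)), not ((not c or b) and (d iff c)).
  branch 1 (add (((c iff b) iff c) or (c and not c)), ((not c or b) and (d iff c))):
    ((not c or b) and (d iff c)): α-rule — add (not c or b), (d iff c).
    (((c iff b) iff c) or (c and not c)): β-rule — branch into ((c iff b) iff c)  //  (c and not c).
      branch 1.1 (add ((c iff b) iff c)):
        (not c or b): β-rule — branch into not c  //  b.
          branch 1.1.1 (add not c):
            (d iff c): β-rule — branch into d, c  //  not d, not c.
              branch 1.1.1.1 (add d, c):
                × closes — contains both c and not c.
              branch 1.1.1.2 (add not d, not c):
                ((c iff b) iff c): β-rule — branch into (c iff b), c  //  not (c iff b), not c.
                  branch 1.1.1.2.1 (add (c iff b), c):
                    × closes — contains both c and not c.
                  branch 1.1.1.2.2 (add not (c iff b), not c):
                    not (c iff b): β-rule — branch into c, not b  //  not c, b.
                      branch 1.1.1.2.2.1 (add c, not b):
                        × closes — contains both c and not c.
                      branch 1.1.1.2.2.2 (add not c, b):
                        ○ open, literals {b=1, c=0, d=0}.
          branch 1.1.2 (add b):
            (d iff c): β-rule — branch into d, c  //  not d, not c.
              branch 1.1.2.1 (add d, c):
                ((c iff b) iff c): β-rule — branch into (c iff b), c  //  not (c iff b), not c.
                  branch 1.1.2.1.1 (add (c iff b), c):
                    (c iff b): β-rule — branch into c, b  //  not c, not b.
                      branch 1.1.2.1.1.1 (add c, b):
                        ○ open, literals {b=1, c=1, d=1}.
                      branch 1.1.2.1.1.2 (add not c, not b):
                        × closes — contains both c and not c.
                  branch 1.1.2.1.2 (add not (c iff b), not c):
                    × closes — contains both c and not c.
              branch 1.1.2.2 (add not d, not c):
                ((c iff b) iff c): β-rule — branch into (c iff b), c  //  not (c iff b), not c.
                  branch 1.1.2.2.1 (add (c iff b), c):
                    × closes — contains both c and not c.
                  branch 1.1.2.2.2 (add not (c iff b), not c):
                    not (c iff b): β-rule — branch into c, not b  //  not c, b.
                      branch 1.1.2.2.2.1 (add c, not b):
                        × closes — contains both c and not c.
                      branch 1.1.2.2.2.2 (add not c, b):
                        ○ open, literals {b=1, c=0, d=0}.
      branch 1.2 (add (c and not c)):
        (c and not c): α-rule — add c, not c.
        × closes — contains both c and not c.
  branch 2 (add not (((c iff b) iff c) or (c and not c)), not ((not c or b) and (d iff c))):
    not (((c iff b) iff c) or (c and not c)): α-rule — add not ((c iff b) iff c), not (c and not c).
    not ((not c or b) and (d iff c)): β-rule — branch into not (not c or b)  //  not (d iff c).
      branch 2.1 (add not (not c or b)):
        not (not c or b): α-rule — add not not c, not b.
        not ((c iff b) iff c): β-rule — branch into (c iff b), not c  //  not (c iff b), c.
          branch 2.1.1 (add (c iff b), not c):
            × closes — contains both c and not c.
          branch 2.1.2 (add not (c iff b), c):
            not (c and not c): β-rule — branch into not c  //  not not c.
              branch 2.1.2.1 (add not c):
                × closes — contains both c and not c.
              branch 2.1.2.2 (add not not c):
                not (c iff b): β-rule — branch into c, not b  //  not c, b.
                  branch 2.1.2.2.1 (add c, not b):
                    ○ open, literals {b=0, c=1}.
                  branch 2.1.2.2.2 (add not c, b):
                    × closes — contains both c and not c.
      branch 2.2 (add not (d iff c)):
        not ((c iff b) iff c): β-rule — branch into (c iff b), not c  //  not (c iff b), c.
          branch 2.2.1 (add (c iff b), not c):
            not (c and not c): β-rule — branch into not c  //  not not c.
              branch 2.2.1.1 (add not c):
                not (d iff c): β-rule — branch into d, not c  //  not d, c.
                  branch 2.2.1.1.1 (add d, not c):
                    (c iff b): β-rule — branch into c, b  //  not c, not b.
                      branch 2.2.1.1.1.1 (add c, b):
                        × closes — contains both c and not c.
                      branch 2.2.1.1.1.2 (add not c, not b):
                        ○ open, literals {b=0, c=0, d=1}.
                  branch 2.2.1.1.2 (add not d, c):
                    × closes — contains both c and not c.
              branch 2.2.1.2 (add not not c):
                × closes — contains both c and not c.
          branch 2.2.2 (add not (c iff b), c):
            not (c and not c): β-rule — branch into not c  //  not not c.
              branch 2.2.2.1 (add not c):
                × closes — contains both c and not c.
              branch 2.2.2.2 (add not not c):
                not (d iff c): β-rule — branch into d, not c  //  not d, c.
                  branch 2.2.2.2.1 (add d, not c):
                    × closes — contains both c and not c.
                  branch 2.2.2.2.2 (add not d, c):
                    not (c iff b): β-rule — branch into c, not b  //  not c, b.
                      branch 2.2.2.2.2.1 (add c, not b):
                        ○ open, literals {b=0, c=1, d=0}.
                      branch 2.2.2.2.2.2 (add not c, b):
                        × closes — contains both c and not c.
17 branches closed, 6 open.
Each open branch fixes some atoms; the unmentioned ones are free. Counting distinct full assignments: branch {b=1, c=0, d=0} (a) contributes 2 new; branch {b=1, c=1, d=1} (a) contributes 2 new; branch {b=1, c=0, d=0} (a) contributes 0 new; branch {b=0, c=1} (a, d) contributes 4 new; branch {b=0, c=0, d=1} (a) contributes 2 new; branch {b=0, c=1, d=0} (a) contributes 0 new. Total: 10.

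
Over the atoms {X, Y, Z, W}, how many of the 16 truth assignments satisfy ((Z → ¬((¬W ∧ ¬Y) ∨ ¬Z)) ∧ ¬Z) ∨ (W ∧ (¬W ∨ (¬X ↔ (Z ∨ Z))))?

10

Initial set: {(((Z → ¬((¬W ∧ ¬Y) ∨ ¬Z)) ∧ ¬Z) ∨ (W ∧ (¬W ∨ (¬X ↔ (Z ∨ Z)))))}.
(((Z → ¬((¬W ∧ ¬Y) ∨ ¬Z)) ∧ ¬Z) ∨ (W ∧ (¬W ∨ (¬X ↔ (Z ∨ Z))))): β-rule — branch into ((Z → ¬((¬W ∧ ¬Y) ∨ ¬Z)) ∧ ¬Z)  //  (W ∧ (¬W ∨ (¬X ↔ (Z ∨ Z)))).
  branch 1 (add ((Z → ¬((¬W ∧ ¬Y) ∨ ¬Z)) ∧ ¬Z)):
    ((Z → ¬((¬W ∧ ¬Y) ∨ ¬Z)) ∧ ¬Z): α-rule — add (Z → ¬((¬W ∧ ¬Y) ∨ ¬Z)), ¬Z.
    (Z → ¬((¬W ∧ ¬Y) ∨ ¬Z)): β-rule — branch into ¬Z  //  ¬((¬W ∧ ¬Y) ∨ ¬Z).
      branch 1.1 (add ¬Z):
        ○ open, literals {Z=false}.
      branch 1.2 (add ¬((¬W ∧ ¬Y) ∨ ¬Z)):
        ¬((¬W ∧ ¬Y) ∨ ¬Z): α-rule — add ¬(¬W ∧ ¬Y), ¬¬Z.
        × closes — contains both Z and ¬Z.
  branch 2 (add (W ∧ (¬W ∨ (¬X ↔ (Z ∨ Z))))):
    (W ∧ (¬W ∨ (¬X ↔ (Z ∨ Z)))): α-rule — add W, (¬W ∨ (¬X ↔ (Z ∨ Z))).
    (¬W ∨ (¬X ↔ (Z ∨ Z))): β-rule — branch into ¬W  //  (¬X ↔ (Z ∨ Z)).
      branch 2.1 (add ¬W):
        × closes — contains both W and ¬W.
      branch 2.2 (add (¬X ↔ (Z ∨ Z))):
        (¬X ↔ (Z ∨ Z)): β-rule — branch into ¬X, (Z ∨ Z)  //  ¬¬X, ¬(Z ∨ Z).
          branch 2.2.1 (add ¬X, (Z ∨ Z)):
            (Z ∨ Z): β-rule — branch into Z  //  Z.
              branch 2.2.1.1 (add Z):
                ○ open, literals {W=true, X=false, Z=true}.
              branch 2.2.1.2 (add Z):
                ○ open, literals {W=true, X=false, Z=true}.
          branch 2.2.2 (add ¬¬X, ¬(Z ∨ Z)):
            ¬(Z ∨ Z): α-rule — add ¬Z, ¬Z.
            ○ open, literals {W=true, X=true, Z=false}.
2 branches closed, 4 open.
Each open branch fixes some atoms; the unmentioned ones are free. Counting distinct full assignments: branch {Z=false} (X, Y, W) contributes 8 new; branch {W=true, X=false, Z=true} (Y) contributes 2 new; branch {W=true, X=false, Z=true} (Y) contributes 0 new; branch {W=true, X=true, Z=false} (Y) contributes 0 new. Total: 10.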